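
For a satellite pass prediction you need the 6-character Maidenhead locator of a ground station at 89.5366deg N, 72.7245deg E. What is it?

MR69im

Add 180° to longitude and 90° to latitude: 252.7245, 179.5366.
Field (20°×10°, letters A–R): 252.7245/20 → 12 → M, 179.5366/10 → 17 → R; chars MR.
Square (2°×1°, digits 0–9): 12.7245/2 → 6, 9.5366/1 → 9; chars 69.
Subsquare (5′×2.5′, letters a–x): 0.7245/0.0833333 → 8 → i, 0.5366/0.0416667 → 12 → m; chars im.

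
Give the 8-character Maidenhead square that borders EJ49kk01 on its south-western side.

Longitude extended square 0; −1 → -1, wraps to 9, carry into subsquare.
Longitude subsquare k = 10; −1 → 9 = j.
Latitude extended square 1; −1 → 0.

EJ49jk90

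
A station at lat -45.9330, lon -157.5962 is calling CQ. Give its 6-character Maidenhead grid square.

BE14eb

Offset from 180°W / 90°S: lon 22.4038°, lat 44.0670°.
Field: lon ⌊22.4038/20⌋ = 1 → B; lat ⌊44.0670/10⌋ = 4 → E.
Square: lon ⌊2.4038/2⌋ = 1; lat ⌊4.0670/1⌋ = 4.
Subsquare: lon ⌊0.4038/0.0833333⌋ = 4 → e; lat ⌊0.0670/0.0416667⌋ = 1 → b.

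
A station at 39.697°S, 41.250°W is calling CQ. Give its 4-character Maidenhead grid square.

GF90

Add 180° to longitude and 90° to latitude: 138.75, 50.30.
Field: 138.75/20 → 6 → G, 50.30/10 → 5 → F; chars GF.
Square: 18.75/2 → 9, 0.30/1 → 0; chars 90.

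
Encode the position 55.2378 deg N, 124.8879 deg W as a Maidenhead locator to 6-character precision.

Offset from 180°W / 90°S: lon 55.1121°, lat 145.2378°.
Field: lon ⌊55.1121/20⌋ = 2 → C; lat ⌊145.2378/10⌋ = 14 → O.
Square: lon ⌊15.1121/2⌋ = 7; lat ⌊5.2378/1⌋ = 5.
Subsquare: lon ⌊1.1121/0.0833333⌋ = 13 → n; lat ⌊0.2378/0.0416667⌋ = 5 → f.

CO75nf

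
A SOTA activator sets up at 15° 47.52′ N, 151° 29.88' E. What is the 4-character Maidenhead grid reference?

Add 180° to longitude and 90° to latitude: 331.50, 105.79.
Field (20°×10°, letters A–R): 331.50/20 → 16 → Q, 105.79/10 → 10 → K; chars QK.
Square (2°×1°, digits 0–9): 11.50/2 → 5, 5.79/1 → 5; chars 55.

QK55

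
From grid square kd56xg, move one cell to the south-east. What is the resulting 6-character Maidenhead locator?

KD66af

Longitude subsquare x = 23; +1 → 24, wraps to 0 = a, carry into square.
Longitude square 5; +1 → 6.
Latitude subsquare g = 6; −1 → 5 = f.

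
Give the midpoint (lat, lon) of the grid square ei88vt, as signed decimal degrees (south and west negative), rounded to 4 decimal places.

Field E=4, I=8: +4·20° lon, +8·10° lat → SW at lon -100°, lat -10°.
Square 8, 8: +8·2° lon, +8·1° lat → SW at lon -84°, lat -2°.
Subsquare v=21, t=19: +21·0.0833333° lon, +19·0.0416667° lat → SW at lon -82.25°, lat -1.20833°.
Cell spans 0.0833333° lon × 0.0416667° lat. Centre is SW corner plus half of each.
latitude -1.1875, longitude -82.2083.

-1.1875, -82.2083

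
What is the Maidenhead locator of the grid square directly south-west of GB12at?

GB02xs

Longitude subsquare a = 0; −1 → -1, wraps to 23 = x, carry into square.
Longitude square 1; −1 → 0.
Latitude subsquare t = 19; −1 → 18 = s.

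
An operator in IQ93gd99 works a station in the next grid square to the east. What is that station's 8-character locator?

IQ93hd09

Longitude extended square 9; +1 → 10, wraps to 0, carry into subsquare.
Longitude subsquare g = 6; +1 → 7 = h.
The latitude characters are unchanged.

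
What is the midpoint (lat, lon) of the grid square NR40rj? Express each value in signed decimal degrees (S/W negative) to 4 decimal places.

80.3958, 89.4583

Field N=13, R=17: +13·20° lon, +17·10° lat → SW at lon 80°, lat 80°.
Square 4, 0: +4·2° lon, +0·1° lat → SW at lon 88°, lat 80°.
Subsquare r=17, j=9: +17·0.0833333° lon, +9·0.0416667° lat → SW at lon 89.4167°, lat 80.375°.
Cell spans 0.0833333° lon × 0.0416667° lat. Centre is SW corner plus half of each.
latitude 80.3958, longitude 89.4583.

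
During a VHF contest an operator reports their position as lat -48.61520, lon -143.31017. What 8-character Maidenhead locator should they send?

BE81ij22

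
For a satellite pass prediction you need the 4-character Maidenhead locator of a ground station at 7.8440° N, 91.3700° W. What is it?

EJ47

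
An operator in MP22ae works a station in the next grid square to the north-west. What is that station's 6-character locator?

MP12xf

Longitude subsquare a = 0; −1 → -1, wraps to 23 = x, carry into square.
Longitude square 2; −1 → 1.
Latitude subsquare e = 4; +1 → 5 = f.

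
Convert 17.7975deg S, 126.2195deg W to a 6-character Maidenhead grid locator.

CH62ve

Offset from 180°W / 90°S: lon 53.7805°, lat 72.2025°.
Field: lon ⌊53.7805/20⌋ = 2 → C; lat ⌊72.2025/10⌋ = 7 → H.
Square: lon ⌊13.7805/2⌋ = 6; lat ⌊2.2025/1⌋ = 2.
Subsquare: lon ⌊1.7805/0.0833333⌋ = 21 → v; lat ⌊0.2025/0.0416667⌋ = 4 → e.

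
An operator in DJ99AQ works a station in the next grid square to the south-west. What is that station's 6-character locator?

DJ89xp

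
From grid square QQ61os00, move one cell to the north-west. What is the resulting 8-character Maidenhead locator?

QQ61ns91

Longitude extended square 0; −1 → -1, wraps to 9, carry into subsquare.
Longitude subsquare o = 14; −1 → 13 = n.
Latitude extended square 0; +1 → 1.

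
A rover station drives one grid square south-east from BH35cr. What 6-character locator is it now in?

Longitude subsquare c = 2; +1 → 3 = d.
Latitude subsquare r = 17; −1 → 16 = q.

BH35dq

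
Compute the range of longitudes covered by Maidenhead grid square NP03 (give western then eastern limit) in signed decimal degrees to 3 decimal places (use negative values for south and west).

Field N=13, P=15: +13·20° lon, +15·10° lat → SW at lon 80°, lat 60°.
Square 0, 3: +0·2° lon, +3·1° lat → SW at lon 80°, lat 63°.
Cell spans 2° lon × 1° lat.
west 80.000, east 82.000.

80.000, 82.000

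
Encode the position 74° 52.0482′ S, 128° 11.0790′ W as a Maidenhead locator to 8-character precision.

Offset from 180°W / 90°S: lon 51.81535°, lat 15.13253°.
Field: 51.81535/20 → 2 → C, 15.13253/10 → 1 → B; chars CB.
Square: 11.81535/2 → 5, 5.13253/1 → 5; chars 55.
Subsquare: 1.81535/0.0833333 → 21 → v, 0.13253/0.0416667 → 3 → d; chars vd.
Extended square: 0.06535/0.00833333 → 7, 0.00753/0.00416667 → 1; chars 71.

CB55vd71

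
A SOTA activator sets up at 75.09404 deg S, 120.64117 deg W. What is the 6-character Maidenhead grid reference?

CB94qv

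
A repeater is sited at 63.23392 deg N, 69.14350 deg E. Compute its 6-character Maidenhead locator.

Offset from 180°W / 90°S: lon 249.1435°, lat 153.2339°.
Field (20°×10°, letters A–R): lon ⌊249.1435/20⌋ = 12 → M; lat ⌊153.2339/10⌋ = 15 → P.
Square (2°×1°, digits 0–9): lon ⌊9.1435/2⌋ = 4; lat ⌊3.2339/1⌋ = 3.
Subsquare (5′×2.5′, letters a–x): lon ⌊1.1435/0.0833333⌋ = 13 → n; lat ⌊0.2339/0.0416667⌋ = 5 → f.

MP43nf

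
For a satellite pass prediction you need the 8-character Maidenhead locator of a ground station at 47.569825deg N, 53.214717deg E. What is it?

LN67on56

Shift to the Maidenhead origin (180°W, 90°S): lon 233.21472, lat 137.56983.
Field: lon ⌊233.21472/20⌋ = 11 → L; lat ⌊137.56983/10⌋ = 13 → N.
Square: lon ⌊13.21472/2⌋ = 6; lat ⌊7.56983/1⌋ = 7.
Subsquare: lon ⌊1.21472/0.0833333⌋ = 14 → o; lat ⌊0.56983/0.0416667⌋ = 13 → n.
Extended square: lon ⌊0.04805/0.00833333⌋ = 5; lat ⌊0.02816/0.00416667⌋ = 6.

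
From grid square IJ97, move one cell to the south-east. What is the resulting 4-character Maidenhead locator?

Longitude square 9; +1 → 10, wraps to 0, carry into field.
Longitude field I = 8; +1 → 9 = J.
Latitude square 7; −1 → 6.

JJ06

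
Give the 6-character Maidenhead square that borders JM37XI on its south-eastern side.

JM47ah

Longitude subsquare x = 23; +1 → 24, wraps to 0 = a, carry into square.
Longitude square 3; +1 → 4.
Latitude subsquare i = 8; −1 → 7 = h.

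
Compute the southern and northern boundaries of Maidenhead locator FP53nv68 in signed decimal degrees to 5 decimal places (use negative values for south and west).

63.90833, 63.91250

Field F=5, P=15: +5·20° lon, +15·10° lat → SW at lon -80°, lat 60°.
Square 5, 3: +5·2° lon, +3·1° lat → SW at lon -70°, lat 63°.
Subsquare n=13, v=21: +13·0.0833333° lon, +21·0.0416667° lat → SW at lon -68.9167°, lat 63.875°.
Extended square 6, 8: +6·0.00833333° lon, +8·0.00416667° lat → SW at lon -68.8667°, lat 63.9083°.
Cell spans 0.00833333° lon × 0.00416667° lat.
south 63.90833, north 63.91250.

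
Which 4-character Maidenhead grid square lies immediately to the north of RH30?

RH31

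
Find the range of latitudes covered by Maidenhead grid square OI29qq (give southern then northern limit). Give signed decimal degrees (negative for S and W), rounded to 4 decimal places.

Field O=14, I=8: +14·20° lon, +8·10° lat → SW at lon 100°, lat -10°.
Square 2, 9: +2·2° lon, +9·1° lat → SW at lon 104°, lat -1°.
Subsquare q=16, q=16: +16·0.0833333° lon, +16·0.0416667° lat → SW at lon 105.333°, lat -0.333333°.
Cell spans 0.0833333° lon × 0.0416667° lat.
south -0.3333, north -0.2917.

-0.3333, -0.2917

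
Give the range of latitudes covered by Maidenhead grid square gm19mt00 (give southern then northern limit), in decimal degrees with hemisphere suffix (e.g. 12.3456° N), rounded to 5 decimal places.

Field G=6, M=12: +6·20° lon, +12·10° lat → SW at lon -60°, lat 30°.
Square 1, 9: +1·2° lon, +9·1° lat → SW at lon -58°, lat 39°.
Subsquare m=12, t=19: +12·0.0833333° lon, +19·0.0416667° lat → SW at lon -57°, lat 39.7917°.
Extended square 0, 0: +0·0.00833333° lon, +0·0.00416667° lat → SW at lon -57°, lat 39.7917°.
Cell spans 0.00833333° lon × 0.00416667° lat.
south 39.79167° N, north 39.79583° N.

39.79167° N, 39.79583° N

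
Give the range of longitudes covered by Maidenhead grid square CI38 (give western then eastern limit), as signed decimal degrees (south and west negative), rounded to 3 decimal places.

Field C=2, I=8: +2·20° lon, +8·10° lat → SW at lon -140°, lat -10°.
Square 3, 8: +3·2° lon, +8·1° lat → SW at lon -134°, lat -2°.
Cell spans 2° lon × 1° lat.
west -134.000, east -132.000.

-134.000, -132.000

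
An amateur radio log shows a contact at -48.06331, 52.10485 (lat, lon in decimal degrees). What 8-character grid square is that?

Shift to the Maidenhead origin (180°W, 90°S): lon 232.10485, lat 41.93669.
Field: lon ⌊232.10485/20⌋ = 11 → L; lat ⌊41.93669/10⌋ = 4 → E.
Square: lon ⌊12.10485/2⌋ = 6; lat ⌊1.93669/1⌋ = 1.
Subsquare: lon ⌊0.10485/0.0833333⌋ = 1 → b; lat ⌊0.93669/0.0416667⌋ = 22 → w.
Extended square: lon ⌊0.02152/0.00833333⌋ = 2; lat ⌊0.02002/0.00416667⌋ = 4.

LE61bw24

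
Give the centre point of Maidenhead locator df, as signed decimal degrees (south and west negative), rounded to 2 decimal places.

-35.00, -110.00

Field D=3, F=5: +3·20° lon, +5·10° lat → SW at lon -120°, lat -40°.
Cell spans 20° lon × 10° lat. Centre is SW corner plus half of each.
latitude -35.00, longitude -110.00.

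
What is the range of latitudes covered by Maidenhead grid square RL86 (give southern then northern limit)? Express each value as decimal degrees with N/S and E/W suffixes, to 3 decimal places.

26.000° N, 27.000° N

Field R=17, L=11: +17·20° lon, +11·10° lat → SW at lon 160°, lat 20°.
Square 8, 6: +8·2° lon, +6·1° lat → SW at lon 176°, lat 26°.
Cell spans 2° lon × 1° lat.
south 26.000° N, north 27.000° N.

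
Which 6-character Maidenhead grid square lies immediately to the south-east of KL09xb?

Longitude subsquare x = 23; +1 → 24, wraps to 0 = a, carry into square.
Longitude square 0; +1 → 1.
Latitude subsquare b = 1; −1 → 0 = a.

KL19aa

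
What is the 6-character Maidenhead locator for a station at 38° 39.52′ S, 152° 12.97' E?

QF61ci

Shift to the Maidenhead origin (180°W, 90°S): lon 332.2162, lat 51.3413.
Field: lon ⌊332.2162/20⌋ = 16 → Q; lat ⌊51.3413/10⌋ = 5 → F.
Square: lon ⌊12.2162/2⌋ = 6; lat ⌊1.3413/1⌋ = 1.
Subsquare: lon ⌊0.2162/0.0833333⌋ = 2 → c; lat ⌊0.3413/0.0416667⌋ = 8 → i.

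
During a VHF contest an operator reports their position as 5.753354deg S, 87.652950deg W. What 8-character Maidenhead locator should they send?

EI64ef19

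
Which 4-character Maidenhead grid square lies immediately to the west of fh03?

EH93

Longitude square 0; −1 → -1, wraps to 9, carry into field.
Longitude field F = 5; −1 → 4 = E.
The latitude characters are unchanged.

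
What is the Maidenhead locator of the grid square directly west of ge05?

FE95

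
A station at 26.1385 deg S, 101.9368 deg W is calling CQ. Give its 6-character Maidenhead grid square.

Shift to the Maidenhead origin (180°W, 90°S): lon 78.0632, lat 63.8615.
Field (20°×10°, letters A–R): 78.0632/20 → 3 → D, 63.8615/10 → 6 → G; chars DG.
Square (2°×1°, digits 0–9): 18.0632/2 → 9, 3.8615/1 → 3; chars 93.
Subsquare (5′×2.5′, letters a–x): 0.0632/0.0833333 → 0 → a, 0.8615/0.0416667 → 20 → u; chars au.

DG93au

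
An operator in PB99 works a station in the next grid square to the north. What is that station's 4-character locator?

Latitude square 9; +1 → 10, wraps to 0, carry into field.
Latitude field B = 1; +1 → 2 = C.
The longitude characters are unchanged.

PC90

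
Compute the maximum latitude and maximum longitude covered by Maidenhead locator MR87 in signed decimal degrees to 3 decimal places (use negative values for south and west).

Field M=12, R=17: +12·20° lon, +17·10° lat → SW at lon 60°, lat 80°.
Square 8, 7: +8·2° lon, +7·1° lat → SW at lon 76°, lat 87°.
Cell spans 2° lon × 1° lat. NE corner is SW corner plus one full cell.
latitude 88.000, longitude 78.000.

88.000, 78.000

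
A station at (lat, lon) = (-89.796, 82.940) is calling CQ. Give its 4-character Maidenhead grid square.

Shift to the Maidenhead origin (180°W, 90°S): lon 262.94, lat 0.20.
Field: 262.94/20 → 13 → N, 0.20/10 → 0 → A; chars NA.
Square: 2.94/2 → 1, 0.20/1 → 0; chars 10.

NA10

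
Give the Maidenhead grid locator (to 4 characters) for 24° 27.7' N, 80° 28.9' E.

NL04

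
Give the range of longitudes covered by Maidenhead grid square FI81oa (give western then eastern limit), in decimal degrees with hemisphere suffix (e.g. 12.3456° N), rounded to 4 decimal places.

62.8333° W, 62.7500° W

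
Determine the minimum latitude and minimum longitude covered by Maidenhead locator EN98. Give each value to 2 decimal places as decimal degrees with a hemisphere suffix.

Field E=4, N=13: +4·20° lon, +13·10° lat → SW at lon -100°, lat 40°.
Square 9, 8: +9·2° lon, +8·1° lat → SW at lon -82°, lat 48°.
latitude 48.00° N, longitude 82.00° W.

48.00° N, 82.00° W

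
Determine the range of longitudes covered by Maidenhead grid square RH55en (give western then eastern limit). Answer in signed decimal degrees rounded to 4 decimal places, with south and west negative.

Field R=17, H=7: +17·20° lon, +7·10° lat → SW at lon 160°, lat -20°.
Square 5, 5: +5·2° lon, +5·1° lat → SW at lon 170°, lat -15°.
Subsquare e=4, n=13: +4·0.0833333° lon, +13·0.0416667° lat → SW at lon 170.333°, lat -14.4583°.
Cell spans 0.0833333° lon × 0.0416667° lat.
west 170.3333, east 170.4167.

170.3333, 170.4167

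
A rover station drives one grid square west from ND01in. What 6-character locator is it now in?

ND01hn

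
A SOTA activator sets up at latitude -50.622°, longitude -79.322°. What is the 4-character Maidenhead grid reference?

FD09

Offset from 180°W / 90°S: lon 100.68°, lat 39.38°.
Field (20°×10°, letters A–R): lon ⌊100.68/20⌋ = 5 → F; lat ⌊39.38/10⌋ = 3 → D.
Square (2°×1°, digits 0–9): lon ⌊0.68/2⌋ = 0; lat ⌊9.38/1⌋ = 9.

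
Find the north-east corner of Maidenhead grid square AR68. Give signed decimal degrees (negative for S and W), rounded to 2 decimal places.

89.00, -166.00

Field A=0, R=17: +0·20° lon, +17·10° lat → SW at lon -180°, lat 80°.
Square 6, 8: +6·2° lon, +8·1° lat → SW at lon -168°, lat 88°.
Cell spans 2° lon × 1° lat. NE corner is SW corner plus one full cell.
latitude 89.00, longitude -166.00.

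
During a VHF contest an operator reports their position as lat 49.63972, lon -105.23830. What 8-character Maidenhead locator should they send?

Add 180° to longitude and 90° to latitude: 74.76170, 139.63972.
Field: lon ⌊74.76170/20⌋ = 3 → D; lat ⌊139.63972/10⌋ = 13 → N.
Square: lon ⌊14.76170/2⌋ = 7; lat ⌊9.63972/1⌋ = 9.
Subsquare: lon ⌊0.76170/0.0833333⌋ = 9 → j; lat ⌊0.63972/0.0416667⌋ = 15 → p.
Extended square: lon ⌊0.01170/0.00833333⌋ = 1; lat ⌊0.01472/0.00416667⌋ = 3.

DN79jp13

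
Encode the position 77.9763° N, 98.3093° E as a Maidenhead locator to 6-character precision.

NQ97dx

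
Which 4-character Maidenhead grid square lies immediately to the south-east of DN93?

Longitude square 9; +1 → 10, wraps to 0, carry into field.
Longitude field D = 3; +1 → 4 = E.
Latitude square 3; −1 → 2.

EN02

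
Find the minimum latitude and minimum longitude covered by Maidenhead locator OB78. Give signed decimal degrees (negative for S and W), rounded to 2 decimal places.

Field O=14, B=1: +14·20° lon, +1·10° lat → SW at lon 100°, lat -80°.
Square 7, 8: +7·2° lon, +8·1° lat → SW at lon 114°, lat -72°.
latitude -72.00, longitude 114.00.

-72.00, 114.00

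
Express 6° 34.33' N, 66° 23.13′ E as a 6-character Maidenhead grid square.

Add 180° to longitude and 90° to latitude: 246.3855, 96.5722.
Field (20°×10°, letters A–R): lon ⌊246.3855/20⌋ = 12 → M; lat ⌊96.5722/10⌋ = 9 → J.
Square (2°×1°, digits 0–9): lon ⌊6.3855/2⌋ = 3; lat ⌊6.5722/1⌋ = 6.
Subsquare (5′×2.5′, letters a–x): lon ⌊0.3855/0.0833333⌋ = 4 → e; lat ⌊0.5722/0.0416667⌋ = 13 → n.

MJ36en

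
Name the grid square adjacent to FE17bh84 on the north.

FE17bh85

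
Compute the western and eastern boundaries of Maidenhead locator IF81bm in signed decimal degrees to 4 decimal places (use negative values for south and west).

Field I=8, F=5: +8·20° lon, +5·10° lat → SW at lon -20°, lat -40°.
Square 8, 1: +8·2° lon, +1·1° lat → SW at lon -4°, lat -39°.
Subsquare b=1, m=12: +1·0.0833333° lon, +12·0.0416667° lat → SW at lon -3.91667°, lat -38.5°.
Cell spans 0.0833333° lon × 0.0416667° lat.
west -3.9167, east -3.8333.

-3.9167, -3.8333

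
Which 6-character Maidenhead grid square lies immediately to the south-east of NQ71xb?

NQ81aa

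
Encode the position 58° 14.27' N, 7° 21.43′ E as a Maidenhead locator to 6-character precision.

Add 180° to longitude and 90° to latitude: 187.3572, 148.2378.
Field: 187.3572/20 → 9 → J, 148.2378/10 → 14 → O; chars JO.
Square: 7.3572/2 → 3, 8.2378/1 → 8; chars 38.
Subsquare: 1.3572/0.0833333 → 16 → q, 0.2378/0.0416667 → 5 → f; chars qf.

JO38qf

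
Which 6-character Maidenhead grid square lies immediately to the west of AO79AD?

Longitude subsquare a = 0; −1 → -1, wraps to 23 = x, carry into square.
Longitude square 7; −1 → 6.
The latitude characters are unchanged.

AO69xd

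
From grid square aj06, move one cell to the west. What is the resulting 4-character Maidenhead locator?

Longitude square 0; −1 → -1, wraps to 9, carry into field.
Longitude field A = 0; −1 → -1, wraps to 17 = R, wrapping around the antimeridian.
The latitude characters are unchanged.

RJ96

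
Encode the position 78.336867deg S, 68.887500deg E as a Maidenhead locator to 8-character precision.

MB41kp69

Shift to the Maidenhead origin (180°W, 90°S): lon 248.88750, lat 11.66313.
Field: 248.88750/20 → 12 → M, 11.66313/10 → 1 → B; chars MB.
Square: 8.88750/2 → 4, 1.66313/1 → 1; chars 41.
Subsquare: 0.88750/0.0833333 → 10 → k, 0.66313/0.0416667 → 15 → p; chars kp.
Extended square: 0.05417/0.00833333 → 6, 0.03813/0.00416667 → 9; chars 69.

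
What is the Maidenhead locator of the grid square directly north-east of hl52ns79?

HL52nt80

Longitude extended square 7; +1 → 8.
Latitude extended square 9; +1 → 10, wraps to 0, carry into subsquare.
Latitude subsquare s = 18; +1 → 19 = t.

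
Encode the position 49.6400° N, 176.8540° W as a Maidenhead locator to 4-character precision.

AN19

Shift to the Maidenhead origin (180°W, 90°S): lon 3.15, lat 139.64.
Field: 3.15/20 → 0 → A, 139.64/10 → 13 → N; chars AN.
Square: 3.15/2 → 1, 9.64/1 → 9; chars 19.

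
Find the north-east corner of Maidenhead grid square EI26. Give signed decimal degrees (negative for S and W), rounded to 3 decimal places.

Field E=4, I=8: +4·20° lon, +8·10° lat → SW at lon -100°, lat -10°.
Square 2, 6: +2·2° lon, +6·1° lat → SW at lon -96°, lat -4°.
Cell spans 2° lon × 1° lat. NE corner is SW corner plus one full cell.
latitude -3.000, longitude -94.000.

-3.000, -94.000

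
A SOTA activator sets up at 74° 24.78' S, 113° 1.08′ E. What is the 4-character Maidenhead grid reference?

Add 180° to longitude and 90° to latitude: 293.02, 15.59.
Field: 293.02/20 → 14 → O, 15.59/10 → 1 → B; chars OB.
Square: 13.02/2 → 6, 5.59/1 → 5; chars 65.

OB65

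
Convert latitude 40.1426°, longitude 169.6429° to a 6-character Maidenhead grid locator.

Offset from 180°W / 90°S: lon 349.6429°, lat 130.1426°.
Field (20°×10°, letters A–R): lon ⌊349.6429/20⌋ = 17 → R; lat ⌊130.1426/10⌋ = 13 → N.
Square (2°×1°, digits 0–9): lon ⌊9.6429/2⌋ = 4; lat ⌊0.1426/1⌋ = 0.
Subsquare (5′×2.5′, letters a–x): lon ⌊1.6429/0.0833333⌋ = 19 → t; lat ⌊0.1426/0.0416667⌋ = 3 → d.

RN40td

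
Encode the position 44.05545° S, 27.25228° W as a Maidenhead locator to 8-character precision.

Shift to the Maidenhead origin (180°W, 90°S): lon 152.74772, lat 45.94455.
Field: lon ⌊152.74772/20⌋ = 7 → H; lat ⌊45.94455/10⌋ = 4 → E.
Square: lon ⌊12.74772/2⌋ = 6; lat ⌊5.94455/1⌋ = 5.
Subsquare: lon ⌊0.74772/0.0833333⌋ = 8 → i; lat ⌊0.94455/0.0416667⌋ = 22 → w.
Extended square: lon ⌊0.08105/0.00833333⌋ = 9; lat ⌊0.02788/0.00416667⌋ = 6.

HE65iw96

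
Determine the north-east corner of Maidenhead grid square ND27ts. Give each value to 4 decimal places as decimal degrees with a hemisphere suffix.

52.2083° S, 85.6667° E

Field N=13, D=3: +13·20° lon, +3·10° lat → SW at lon 80°, lat -60°.
Square 2, 7: +2·2° lon, +7·1° lat → SW at lon 84°, lat -53°.
Subsquare t=19, s=18: +19·0.0833333° lon, +18·0.0416667° lat → SW at lon 85.5833°, lat -52.25°.
Cell spans 0.0833333° lon × 0.0416667° lat. NE corner is SW corner plus one full cell.
latitude 52.2083° S, longitude 85.6667° E.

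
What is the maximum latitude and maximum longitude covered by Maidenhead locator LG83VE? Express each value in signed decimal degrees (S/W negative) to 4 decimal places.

Field L=11, G=6: +11·20° lon, +6·10° lat → SW at lon 40°, lat -30°.
Square 8, 3: +8·2° lon, +3·1° lat → SW at lon 56°, lat -27°.
Subsquare v=21, e=4: +21·0.0833333° lon, +4·0.0416667° lat → SW at lon 57.75°, lat -26.8333°.
Cell spans 0.0833333° lon × 0.0416667° lat. NE corner is SW corner plus one full cell.
latitude -26.7917, longitude 57.8333.

-26.7917, 57.8333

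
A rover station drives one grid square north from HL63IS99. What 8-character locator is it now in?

Latitude extended square 9; +1 → 10, wraps to 0, carry into subsquare.
Latitude subsquare s = 18; +1 → 19 = t.
The longitude characters are unchanged.

HL63it90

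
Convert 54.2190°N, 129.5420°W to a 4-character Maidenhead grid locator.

CO54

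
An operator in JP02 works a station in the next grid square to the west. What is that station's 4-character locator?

IP92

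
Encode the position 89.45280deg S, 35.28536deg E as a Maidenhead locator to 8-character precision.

KA70pn41

Offset from 180°W / 90°S: lon 215.28536°, lat 0.54720°.
Field (20°×10°, letters A–R): lon ⌊215.28536/20⌋ = 10 → K; lat ⌊0.54720/10⌋ = 0 → A.
Square (2°×1°, digits 0–9): lon ⌊15.28536/2⌋ = 7; lat ⌊0.54720/1⌋ = 0.
Subsquare (5′×2.5′, letters a–x): lon ⌊1.28536/0.0833333⌋ = 15 → p; lat ⌊0.54720/0.0416667⌋ = 13 → n.
Extended square (30″×15″, digits 0–9): lon ⌊0.03536/0.00833333⌋ = 4; lat ⌊0.00553/0.00416667⌋ = 1.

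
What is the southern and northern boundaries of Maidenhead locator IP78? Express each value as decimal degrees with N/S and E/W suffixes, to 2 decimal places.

Field I=8, P=15: +8·20° lon, +15·10° lat → SW at lon -20°, lat 60°.
Square 7, 8: +7·2° lon, +8·1° lat → SW at lon -6°, lat 68°.
Cell spans 2° lon × 1° lat.
south 68.00° N, north 69.00° N.

68.00° N, 69.00° N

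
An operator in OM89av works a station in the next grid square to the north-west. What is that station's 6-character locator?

Longitude subsquare a = 0; −1 → -1, wraps to 23 = x, carry into square.
Longitude square 8; −1 → 7.
Latitude subsquare v = 21; +1 → 22 = w.

OM79xw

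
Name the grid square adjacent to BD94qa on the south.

BD93qx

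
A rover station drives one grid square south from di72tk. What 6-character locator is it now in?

Latitude subsquare k = 10; −1 → 9 = j.
The longitude characters are unchanged.

DI72tj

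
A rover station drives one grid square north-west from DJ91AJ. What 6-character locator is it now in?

DJ81xk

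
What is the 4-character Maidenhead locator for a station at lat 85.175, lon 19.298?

JR95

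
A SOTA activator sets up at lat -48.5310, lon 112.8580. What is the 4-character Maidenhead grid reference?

Shift to the Maidenhead origin (180°W, 90°S): lon 292.86, lat 41.47.
Field: 292.86/20 → 14 → O, 41.47/10 → 4 → E; chars OE.
Square: 12.86/2 → 6, 1.47/1 → 1; chars 61.

OE61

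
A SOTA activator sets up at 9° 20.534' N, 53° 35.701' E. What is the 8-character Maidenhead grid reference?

LJ69ti12

Add 180° to longitude and 90° to latitude: 233.59502, 99.34223.
Field (20°×10°, letters A–R): lon ⌊233.59502/20⌋ = 11 → L; lat ⌊99.34223/10⌋ = 9 → J.
Square (2°×1°, digits 0–9): lon ⌊13.59502/2⌋ = 6; lat ⌊9.34223/1⌋ = 9.
Subsquare (5′×2.5′, letters a–x): lon ⌊1.59502/0.0833333⌋ = 19 → t; lat ⌊0.34223/0.0416667⌋ = 8 → i.
Extended square (30″×15″, digits 0–9): lon ⌊0.01168/0.00833333⌋ = 1; lat ⌊0.00890/0.00416667⌋ = 2.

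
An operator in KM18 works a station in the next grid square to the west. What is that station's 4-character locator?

Longitude square 1; −1 → 0.
The latitude characters are unchanged.

KM08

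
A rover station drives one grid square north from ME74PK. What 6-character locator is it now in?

ME74pl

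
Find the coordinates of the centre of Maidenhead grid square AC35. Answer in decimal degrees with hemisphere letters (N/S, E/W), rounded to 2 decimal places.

64.50° S, 173.00° W

Field A=0, C=2: +0·20° lon, +2·10° lat → SW at lon -180°, lat -70°.
Square 3, 5: +3·2° lon, +5·1° lat → SW at lon -174°, lat -65°.
Cell spans 2° lon × 1° lat. Centre is SW corner plus half of each.
latitude 64.50° S, longitude 173.00° W.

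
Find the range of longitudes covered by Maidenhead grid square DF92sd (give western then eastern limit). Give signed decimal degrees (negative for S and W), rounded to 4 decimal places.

-100.5000, -100.4167

Field D=3, F=5: +3·20° lon, +5·10° lat → SW at lon -120°, lat -40°.
Square 9, 2: +9·2° lon, +2·1° lat → SW at lon -102°, lat -38°.
Subsquare s=18, d=3: +18·0.0833333° lon, +3·0.0416667° lat → SW at lon -100.5°, lat -37.875°.
Cell spans 0.0833333° lon × 0.0416667° lat.
west -100.5000, east -100.4167.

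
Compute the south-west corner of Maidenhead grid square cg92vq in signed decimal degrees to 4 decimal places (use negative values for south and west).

Field C=2, G=6: +2·20° lon, +6·10° lat → SW at lon -140°, lat -30°.
Square 9, 2: +9·2° lon, +2·1° lat → SW at lon -122°, lat -28°.
Subsquare v=21, q=16: +21·0.0833333° lon, +16·0.0416667° lat → SW at lon -120.25°, lat -27.3333°.
latitude -27.3333, longitude -120.2500.

-27.3333, -120.2500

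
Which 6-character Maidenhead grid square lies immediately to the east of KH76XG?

KH86ag

Longitude subsquare x = 23; +1 → 24, wraps to 0 = a, carry into square.
Longitude square 7; +1 → 8.
The latitude characters are unchanged.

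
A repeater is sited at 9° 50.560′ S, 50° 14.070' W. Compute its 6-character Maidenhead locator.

GI40vd

Add 180° to longitude and 90° to latitude: 129.7655, 80.1573.
Field: 129.7655/20 → 6 → G, 80.1573/10 → 8 → I; chars GI.
Square: 9.7655/2 → 4, 0.1573/1 → 0; chars 40.
Subsquare: 1.7655/0.0833333 → 21 → v, 0.1573/0.0416667 → 3 → d; chars vd.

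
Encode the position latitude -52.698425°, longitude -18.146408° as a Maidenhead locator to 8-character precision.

ID07wh22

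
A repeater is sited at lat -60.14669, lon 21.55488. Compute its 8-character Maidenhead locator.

Offset from 180°W / 90°S: lon 201.55488°, lat 29.85331°.
Field (20°×10°, letters A–R): lon ⌊201.55488/20⌋ = 10 → K; lat ⌊29.85331/10⌋ = 2 → C.
Square (2°×1°, digits 0–9): lon ⌊1.55488/2⌋ = 0; lat ⌊9.85331/1⌋ = 9.
Subsquare (5′×2.5′, letters a–x): lon ⌊1.55488/0.0833333⌋ = 18 → s; lat ⌊0.85331/0.0416667⌋ = 20 → u.
Extended square (30″×15″, digits 0–9): lon ⌊0.05488/0.00833333⌋ = 6; lat ⌊0.01998/0.00416667⌋ = 4.

KC09su64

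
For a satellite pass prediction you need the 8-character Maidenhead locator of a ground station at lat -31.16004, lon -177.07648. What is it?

Offset from 180°W / 90°S: lon 2.92352°, lat 58.83996°.
Field (20°×10°, letters A–R): 2.92352/20 → 0 → A, 58.83996/10 → 5 → F; chars AF.
Square (2°×1°, digits 0–9): 2.92352/2 → 1, 8.83996/1 → 8; chars 18.
Subsquare (5′×2.5′, letters a–x): 0.92352/0.0833333 → 11 → l, 0.83996/0.0416667 → 20 → u; chars lu.
Extended square (30″×15″, digits 0–9): 0.00685/0.00833333 → 0, 0.00663/0.00416667 → 1; chars 01.

AF18lu01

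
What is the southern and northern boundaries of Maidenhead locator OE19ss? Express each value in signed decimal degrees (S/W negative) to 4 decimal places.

-40.2500, -40.2083

Field O=14, E=4: +14·20° lon, +4·10° lat → SW at lon 100°, lat -50°.
Square 1, 9: +1·2° lon, +9·1° lat → SW at lon 102°, lat -41°.
Subsquare s=18, s=18: +18·0.0833333° lon, +18·0.0416667° lat → SW at lon 103.5°, lat -40.25°.
Cell spans 0.0833333° lon × 0.0416667° lat.
south -40.2500, north -40.2083.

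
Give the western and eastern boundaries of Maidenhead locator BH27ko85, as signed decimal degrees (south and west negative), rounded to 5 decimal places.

-155.10000, -155.09167

Field B=1, H=7: +1·20° lon, +7·10° lat → SW at lon -160°, lat -20°.
Square 2, 7: +2·2° lon, +7·1° lat → SW at lon -156°, lat -13°.
Subsquare k=10, o=14: +10·0.0833333° lon, +14·0.0416667° lat → SW at lon -155.167°, lat -12.4167°.
Extended square 8, 5: +8·0.00833333° lon, +5·0.00416667° lat → SW at lon -155.1°, lat -12.3958°.
Cell spans 0.00833333° lon × 0.00416667° lat.
west -155.10000, east -155.09167.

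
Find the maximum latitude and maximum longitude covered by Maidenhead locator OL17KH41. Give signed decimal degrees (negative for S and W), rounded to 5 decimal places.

27.30000, 102.87500

Field O=14, L=11: +14·20° lon, +11·10° lat → SW at lon 100°, lat 20°.
Square 1, 7: +1·2° lon, +7·1° lat → SW at lon 102°, lat 27°.
Subsquare k=10, h=7: +10·0.0833333° lon, +7·0.0416667° lat → SW at lon 102.833°, lat 27.2917°.
Extended square 4, 1: +4·0.00833333° lon, +1·0.00416667° lat → SW at lon 102.867°, lat 27.2958°.
Cell spans 0.00833333° lon × 0.00416667° lat. NE corner is SW corner plus one full cell.
latitude 27.30000, longitude 102.87500.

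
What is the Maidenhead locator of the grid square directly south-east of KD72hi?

KD72ih

Longitude subsquare h = 7; +1 → 8 = i.
Latitude subsquare i = 8; −1 → 7 = h.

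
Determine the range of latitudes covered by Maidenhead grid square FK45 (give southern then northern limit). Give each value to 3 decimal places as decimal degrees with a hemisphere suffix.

15.000° N, 16.000° N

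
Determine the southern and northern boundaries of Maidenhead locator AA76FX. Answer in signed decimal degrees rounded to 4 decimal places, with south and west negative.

-83.0417, -83.0000

Field A=0, A=0: +0·20° lon, +0·10° lat → SW at lon -180°, lat -90°.
Square 7, 6: +7·2° lon, +6·1° lat → SW at lon -166°, lat -84°.
Subsquare f=5, x=23: +5·0.0833333° lon, +23·0.0416667° lat → SW at lon -165.583°, lat -83.0417°.
Cell spans 0.0833333° lon × 0.0416667° lat.
south -83.0417, north -83.0000.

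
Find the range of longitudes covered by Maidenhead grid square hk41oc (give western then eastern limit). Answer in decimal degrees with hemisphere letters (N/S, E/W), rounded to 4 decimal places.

30.8333° W, 30.7500° W

Field H=7, K=10: +7·20° lon, +10·10° lat → SW at lon -40°, lat 10°.
Square 4, 1: +4·2° lon, +1·1° lat → SW at lon -32°, lat 11°.
Subsquare o=14, c=2: +14·0.0833333° lon, +2·0.0416667° lat → SW at lon -30.8333°, lat 11.0833°.
Cell spans 0.0833333° lon × 0.0416667° lat.
west 30.8333° W, east 30.7500° W.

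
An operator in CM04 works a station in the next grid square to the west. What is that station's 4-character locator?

Longitude square 0; −1 → -1, wraps to 9, carry into field.
Longitude field C = 2; −1 → 1 = B.
The latitude characters are unchanged.

BM94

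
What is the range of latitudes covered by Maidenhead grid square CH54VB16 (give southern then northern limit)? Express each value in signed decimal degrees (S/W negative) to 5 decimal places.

Field C=2, H=7: +2·20° lon, +7·10° lat → SW at lon -140°, lat -20°.
Square 5, 4: +5·2° lon, +4·1° lat → SW at lon -130°, lat -16°.
Subsquare v=21, b=1: +21·0.0833333° lon, +1·0.0416667° lat → SW at lon -128.25°, lat -15.9583°.
Extended square 1, 6: +1·0.00833333° lon, +6·0.00416667° lat → SW at lon -128.242°, lat -15.9333°.
Cell spans 0.00833333° lon × 0.00416667° lat.
south -15.93333, north -15.92917.

-15.93333, -15.92917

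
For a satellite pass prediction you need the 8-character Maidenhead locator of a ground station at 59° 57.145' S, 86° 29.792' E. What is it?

ND30fb91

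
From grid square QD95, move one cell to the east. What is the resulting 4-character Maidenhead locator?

Longitude square 9; +1 → 10, wraps to 0, carry into field.
Longitude field Q = 16; +1 → 17 = R.
The latitude characters are unchanged.

RD05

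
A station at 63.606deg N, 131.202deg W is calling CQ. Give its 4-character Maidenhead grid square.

CP43

Offset from 180°W / 90°S: lon 48.80°, lat 153.61°.
Field: 48.80/20 → 2 → C, 153.61/10 → 15 → P; chars CP.
Square: 8.80/2 → 4, 3.61/1 → 3; chars 43.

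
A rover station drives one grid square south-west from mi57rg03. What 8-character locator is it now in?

MI57qg92

Longitude extended square 0; −1 → -1, wraps to 9, carry into subsquare.
Longitude subsquare r = 17; −1 → 16 = q.
Latitude extended square 3; −1 → 2.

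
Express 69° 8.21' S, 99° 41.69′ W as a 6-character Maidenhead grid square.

Add 180° to longitude and 90° to latitude: 80.3052, 20.8632.
Field (20°×10°, letters A–R): 80.3052/20 → 4 → E, 20.8632/10 → 2 → C; chars EC.
Square (2°×1°, digits 0–9): 0.3052/2 → 0, 0.8632/1 → 0; chars 00.
Subsquare (5′×2.5′, letters a–x): 0.3052/0.0833333 → 3 → d, 0.8632/0.0416667 → 20 → u; chars du.

EC00du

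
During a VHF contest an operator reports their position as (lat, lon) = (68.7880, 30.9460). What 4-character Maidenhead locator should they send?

Shift to the Maidenhead origin (180°W, 90°S): lon 210.95, lat 158.79.
Field: 210.95/20 → 10 → K, 158.79/10 → 15 → P; chars KP.
Square: 10.95/2 → 5, 8.79/1 → 8; chars 58.

KP58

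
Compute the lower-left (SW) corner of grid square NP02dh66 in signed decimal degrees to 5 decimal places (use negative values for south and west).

Field N=13, P=15: +13·20° lon, +15·10° lat → SW at lon 80°, lat 60°.
Square 0, 2: +0·2° lon, +2·1° lat → SW at lon 80°, lat 62°.
Subsquare d=3, h=7: +3·0.0833333° lon, +7·0.0416667° lat → SW at lon 80.25°, lat 62.2917°.
Extended square 6, 6: +6·0.00833333° lon, +6·0.00416667° lat → SW at lon 80.3°, lat 62.3167°.
latitude 62.31667, longitude 80.30000.

62.31667, 80.30000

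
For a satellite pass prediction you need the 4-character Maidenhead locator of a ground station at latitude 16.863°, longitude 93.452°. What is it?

Add 180° to longitude and 90° to latitude: 273.45, 106.86.
Field (20°×10°, letters A–R): 273.45/20 → 13 → N, 106.86/10 → 10 → K; chars NK.
Square (2°×1°, digits 0–9): 13.45/2 → 6, 6.86/1 → 6; chars 66.

NK66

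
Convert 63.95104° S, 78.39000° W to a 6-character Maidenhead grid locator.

FC06tb

Offset from 180°W / 90°S: lon 101.6100°, lat 26.0490°.
Field: 101.6100/20 → 5 → F, 26.0490/10 → 2 → C; chars FC.
Square: 1.6100/2 → 0, 6.0490/1 → 6; chars 06.
Subsquare: 1.6100/0.0833333 → 19 → t, 0.0490/0.0416667 → 1 → b; chars tb.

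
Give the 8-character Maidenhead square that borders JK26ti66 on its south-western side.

Longitude extended square 6; −1 → 5.
Latitude extended square 6; −1 → 5.

JK26ti55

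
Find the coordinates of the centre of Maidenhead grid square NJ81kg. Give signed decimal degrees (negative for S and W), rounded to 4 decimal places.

Field N=13, J=9: +13·20° lon, +9·10° lat → SW at lon 80°, lat 0°.
Square 8, 1: +8·2° lon, +1·1° lat → SW at lon 96°, lat 1°.
Subsquare k=10, g=6: +10·0.0833333° lon, +6·0.0416667° lat → SW at lon 96.8333°, lat 1.25°.
Cell spans 0.0833333° lon × 0.0416667° lat. Centre is SW corner plus half of each.
latitude 1.2708, longitude 96.8750.

1.2708, 96.8750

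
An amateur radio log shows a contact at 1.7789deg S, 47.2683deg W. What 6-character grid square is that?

Offset from 180°W / 90°S: lon 132.7317°, lat 88.2211°.
Field: lon ⌊132.7317/20⌋ = 6 → G; lat ⌊88.2211/10⌋ = 8 → I.
Square: lon ⌊12.7317/2⌋ = 6; lat ⌊8.2211/1⌋ = 8.
Subsquare: lon ⌊0.7317/0.0833333⌋ = 8 → i; lat ⌊0.2211/0.0416667⌋ = 5 → f.

GI68if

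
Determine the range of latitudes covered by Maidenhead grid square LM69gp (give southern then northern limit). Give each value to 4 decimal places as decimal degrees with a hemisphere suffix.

39.6250° N, 39.6667° N

Field L=11, M=12: +11·20° lon, +12·10° lat → SW at lon 40°, lat 30°.
Square 6, 9: +6·2° lon, +9·1° lat → SW at lon 52°, lat 39°.
Subsquare g=6, p=15: +6·0.0833333° lon, +15·0.0416667° lat → SW at lon 52.5°, lat 39.625°.
Cell spans 0.0833333° lon × 0.0416667° lat.
south 39.6250° N, north 39.6667° N.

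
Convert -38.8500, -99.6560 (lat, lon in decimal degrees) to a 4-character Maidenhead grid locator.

EF01

Add 180° to longitude and 90° to latitude: 80.34, 51.15.
Field (20°×10°, letters A–R): lon ⌊80.34/20⌋ = 4 → E; lat ⌊51.15/10⌋ = 5 → F.
Square (2°×1°, digits 0–9): lon ⌊0.34/2⌋ = 0; lat ⌊1.15/1⌋ = 1.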